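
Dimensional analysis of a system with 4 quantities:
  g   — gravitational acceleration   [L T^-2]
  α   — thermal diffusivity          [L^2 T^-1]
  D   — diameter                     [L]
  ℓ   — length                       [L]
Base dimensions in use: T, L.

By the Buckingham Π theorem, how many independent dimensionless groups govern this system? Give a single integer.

2

Exponent matrix [T,L] × [g,α,D,ℓ]:
  T: [-2 -1  0  0]
  L: [ 1  2  1  1]
Row reduction gives pivot columns g,α; rank = 2
Π count = n − r = 4 − 2 = 2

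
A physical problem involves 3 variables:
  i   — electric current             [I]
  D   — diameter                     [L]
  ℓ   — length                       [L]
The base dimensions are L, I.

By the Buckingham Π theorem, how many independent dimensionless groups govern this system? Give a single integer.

Exponent matrix [L,I] × [i,D,ℓ]:
  L: [ 0  1  1]
  I: [ 1  0  0]
Echelon form has 2 nonzero rows (pivots: i,D)
3 vars − rank 2 = 1 Π group

1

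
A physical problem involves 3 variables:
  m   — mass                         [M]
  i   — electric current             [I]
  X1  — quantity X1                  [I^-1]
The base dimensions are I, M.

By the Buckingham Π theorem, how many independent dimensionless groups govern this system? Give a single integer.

1

Dimensional matrix (I×M by m×i×X1):
  I: [ 0  1 -1]
  M: [ 1  0  0]
Row reduction gives pivot columns m,i; rank = 2
n=3, r=2 ⇒ 1 dimensionless group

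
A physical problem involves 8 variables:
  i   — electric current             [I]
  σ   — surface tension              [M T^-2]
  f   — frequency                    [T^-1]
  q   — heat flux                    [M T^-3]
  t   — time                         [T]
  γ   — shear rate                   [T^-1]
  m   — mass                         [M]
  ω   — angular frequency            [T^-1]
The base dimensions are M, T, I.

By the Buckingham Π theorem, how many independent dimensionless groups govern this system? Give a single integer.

Exponent matrix [M,T,I] × [i,σ,f,q,t,γ,m,ω]:
  M: [ 0  1  0  1  0  0  1  0]
  T: [ 0 -2 -1 -3  1 -1  0 -1]
  I: [ 1  0  0  0  0  0  0  0]
RREF → pivots at {i,σ,f} ⇒ r = 3
Π count = n − r = 8 − 3 = 5

5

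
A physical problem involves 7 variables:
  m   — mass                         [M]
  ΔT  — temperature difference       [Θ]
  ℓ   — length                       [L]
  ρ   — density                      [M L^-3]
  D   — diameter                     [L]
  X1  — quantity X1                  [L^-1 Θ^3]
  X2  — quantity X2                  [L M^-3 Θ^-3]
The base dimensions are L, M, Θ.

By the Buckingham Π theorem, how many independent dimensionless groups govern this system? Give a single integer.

4

Write exponents as rows L,M,Θ / cols m,ΔT,ℓ,ρ,D,X1,X2:
  L: [ 0  0  1 -3  1 -1  1]
  M: [ 1  0  0  1  0  0 -3]
  Θ: [ 0  1  0  0  0  3 -3]
RREF → pivots at {m,ΔT,ℓ} ⇒ r = 3
n=7, r=3 ⇒ 4 dimensionless groups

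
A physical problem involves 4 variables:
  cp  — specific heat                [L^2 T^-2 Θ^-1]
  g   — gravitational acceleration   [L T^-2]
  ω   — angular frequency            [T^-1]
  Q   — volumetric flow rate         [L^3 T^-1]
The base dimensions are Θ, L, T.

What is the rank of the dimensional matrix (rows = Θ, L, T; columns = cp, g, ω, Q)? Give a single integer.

Dimensional matrix (Θ×L×T by cp×g×ω×Q):
  Θ: [-1  0  0  0]
  L: [ 2  1  0  3]
  T: [-2 -2 -1 -1]
Echelon form has 3 nonzero rows (pivots: cp,g,ω)

3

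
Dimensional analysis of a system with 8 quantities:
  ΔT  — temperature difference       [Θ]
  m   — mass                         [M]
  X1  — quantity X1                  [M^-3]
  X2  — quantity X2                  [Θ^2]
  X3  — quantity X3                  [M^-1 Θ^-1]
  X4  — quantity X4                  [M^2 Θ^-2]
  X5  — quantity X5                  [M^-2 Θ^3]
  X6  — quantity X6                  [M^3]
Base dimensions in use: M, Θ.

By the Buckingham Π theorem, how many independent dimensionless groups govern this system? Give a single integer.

6

Write exponents as rows M,Θ / cols ΔT,m,X1,X2,X3,X4,X5,X6:
  M: [ 0  1 -3  0 -1  2 -2  3]
  Θ: [ 1  0  0  2 -1 -2  3  0]
Row reduction gives pivot columns ΔT,m; rank = 2
Π count = n − r = 8 − 2 = 6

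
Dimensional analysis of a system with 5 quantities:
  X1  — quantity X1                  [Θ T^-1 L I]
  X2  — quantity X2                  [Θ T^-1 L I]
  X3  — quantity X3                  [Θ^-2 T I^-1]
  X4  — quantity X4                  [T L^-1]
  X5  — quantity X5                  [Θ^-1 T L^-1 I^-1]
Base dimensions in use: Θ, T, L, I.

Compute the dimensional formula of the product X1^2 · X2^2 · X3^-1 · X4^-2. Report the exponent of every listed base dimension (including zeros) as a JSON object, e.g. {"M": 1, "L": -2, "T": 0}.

{"Θ": 6, "T": -7, "L": 6, "I": 5}

Exponent matrix [Θ,T,L,I] × [X1,X2,X3,X4,X5]:
  Θ: [ 1  1 -2  0 -1]
  T: [-1 -1  1  1  1]
  L: [ 1  1  0 -1 -1]
  I: [ 1  1 -1  0 -1]
  [Θ]: (2)·1+(2)·1+(-1)·-2+(-2)·0 = 6
  [T]: (2)·-1+(2)·-1+(-1)·1+(-2)·1 = -7
  [L]: (2)·1+(2)·1+(-1)·0+(-2)·-1 = 6
  [I]: (2)·1+(2)·1+(-1)·-1+(-2)·0 = 5
⇒ Θ^6 T^-7 L^6 I^5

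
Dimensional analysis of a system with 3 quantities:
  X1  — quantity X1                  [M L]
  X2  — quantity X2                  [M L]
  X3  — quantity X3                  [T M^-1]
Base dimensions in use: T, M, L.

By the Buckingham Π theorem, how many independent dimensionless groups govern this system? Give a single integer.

1

Dimensional matrix (T×M×L by X1×X2×X3):
  T: [ 0  0  1]
  M: [ 1  1 -1]
  L: [ 1  1  0]
Row reduction gives pivot columns X1,X3; rank = 2
3 vars − rank 2 = 1 Π group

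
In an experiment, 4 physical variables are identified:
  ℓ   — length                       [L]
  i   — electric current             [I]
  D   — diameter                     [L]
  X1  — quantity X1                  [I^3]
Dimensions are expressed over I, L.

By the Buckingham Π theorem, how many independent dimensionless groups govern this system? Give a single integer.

Write exponents as rows I,L / cols ℓ,i,D,X1:
  I: [ 0  1  0  3]
  L: [ 1  0  1  0]
Echelon form has 2 nonzero rows (pivots: ℓ,i)
4 vars − rank 2 = 2 Π groups

2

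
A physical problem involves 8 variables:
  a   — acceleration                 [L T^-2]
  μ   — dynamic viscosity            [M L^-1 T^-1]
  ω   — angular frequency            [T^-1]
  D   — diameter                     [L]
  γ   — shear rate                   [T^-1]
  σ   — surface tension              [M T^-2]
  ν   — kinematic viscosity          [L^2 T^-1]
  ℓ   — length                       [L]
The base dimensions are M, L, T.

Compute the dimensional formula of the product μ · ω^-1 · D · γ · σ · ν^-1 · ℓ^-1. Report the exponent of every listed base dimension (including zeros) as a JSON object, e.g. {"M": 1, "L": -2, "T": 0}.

Dimensional matrix (M×L×T by a×μ×ω×D×γ×σ×ν×ℓ):
  M: [ 0  1  0  0  0  1  0  0]
  L: [ 1 -1  0  1  0  0  2  1]
  T: [-2 -1 -1  0 -1 -2 -1  0]
  [M]: (1)·1+(-1)·0+(1)·0+(1)·0+(1)·1+(-1)·0+(-1)·0 = 2
  [L]: (1)·-1+(-1)·0+(1)·1+(1)·0+(1)·0+(-1)·2+(-1)·1 = -3
  [T]: (1)·-1+(-1)·-1+(1)·0+(1)·-1+(1)·-2+(-1)·-1+(-1)·0 = -2
⇒ M^2 L^-3 T^-2

{"M": 2, "L": -3, "T": -2}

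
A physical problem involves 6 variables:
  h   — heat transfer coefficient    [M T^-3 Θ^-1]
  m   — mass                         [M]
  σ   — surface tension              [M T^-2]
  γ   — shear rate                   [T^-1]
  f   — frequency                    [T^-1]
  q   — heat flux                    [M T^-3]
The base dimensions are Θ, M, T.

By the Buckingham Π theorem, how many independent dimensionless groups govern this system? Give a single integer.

Exponent matrix [Θ,M,T] × [h,m,σ,γ,f,q]:
  Θ: [-1  0  0  0  0  0]
  M: [ 1  1  1  0  0  1]
  T: [-3  0 -2 -1 -1 -3]
RREF → pivots at {h,m,σ} ⇒ r = 3
n=6, r=3 ⇒ 3 dimensionless groups

3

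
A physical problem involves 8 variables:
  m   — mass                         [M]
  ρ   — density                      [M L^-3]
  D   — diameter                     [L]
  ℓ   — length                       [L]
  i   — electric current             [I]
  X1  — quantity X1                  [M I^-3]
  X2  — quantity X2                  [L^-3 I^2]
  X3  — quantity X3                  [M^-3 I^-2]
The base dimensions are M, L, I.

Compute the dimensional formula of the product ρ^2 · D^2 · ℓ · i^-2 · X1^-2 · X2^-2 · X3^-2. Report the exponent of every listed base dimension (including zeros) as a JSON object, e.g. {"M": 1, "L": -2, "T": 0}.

Write exponents as rows M,L,I / cols m,ρ,D,ℓ,i,X1,X2,X3:
  M: [ 1  1  0  0  0  1  0 -3]
  L: [ 0 -3  1  1  0  0 -3  0]
  I: [ 0  0  0  0  1 -3  2 -2]
  [M]: (2)·1+(2)·0+(1)·0+(-2)·0+(-2)·1+(-2)·0+(-2)·-3 = 6
  [L]: (2)·-3+(2)·1+(1)·1+(-2)·0+(-2)·0+(-2)·-3+(-2)·0 = 3
  [I]: (2)·0+(2)·0+(1)·0+(-2)·1+(-2)·-3+(-2)·2+(-2)·-2 = 4
⇒ M^6 L^3 I^4

{"M": 6, "L": 3, "I": 4}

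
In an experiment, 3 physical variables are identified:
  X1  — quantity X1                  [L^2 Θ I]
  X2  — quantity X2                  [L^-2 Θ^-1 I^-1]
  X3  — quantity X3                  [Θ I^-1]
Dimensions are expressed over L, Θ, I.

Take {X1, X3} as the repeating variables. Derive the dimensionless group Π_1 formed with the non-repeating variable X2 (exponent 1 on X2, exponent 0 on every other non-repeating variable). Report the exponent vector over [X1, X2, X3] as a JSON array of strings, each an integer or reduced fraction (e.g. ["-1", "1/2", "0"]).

Write exponents as rows L,Θ,I / cols X1,X2,X3:
  L: [ 2 -2  0]
  Θ: [ 1 -1  1]
  I: [ 1 -1 -1]
RREF → pivots at {X1,X3} ⇒ r = 2
Pivot set = {X1,X3}, free = {X2}
RREF:
  r0: [   1   -1    0]
  r1: [   0    0    1]
  r2: [   0    0    0]
Fix exponent of X2 at 1; solve each RREF row for its pivot's exponent:
  r0: exp(X1) + (-1)·1 = 0 ⇒ exp(X1) = 1
  r1: exp(X3) + (0)·1 = 0 ⇒ exp(X3) = 0
Π_1 = X1 · X2

["1", "1", "0"]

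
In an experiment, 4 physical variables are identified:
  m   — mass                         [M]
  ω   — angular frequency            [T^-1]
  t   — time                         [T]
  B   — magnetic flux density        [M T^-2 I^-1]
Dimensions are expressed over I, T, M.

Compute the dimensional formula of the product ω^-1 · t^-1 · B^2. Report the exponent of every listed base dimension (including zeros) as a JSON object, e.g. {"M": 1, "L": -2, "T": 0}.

{"I": -2, "T": -4, "M": 2}

Dimensional matrix (I×T×M by m×ω×t×B):
  I: [ 0  0  0 -1]
  T: [ 0 -1  1 -2]
  M: [ 1  0  0  1]
  [I]: (-1)·0+(-1)·0+(2)·-1 = -2
  [T]: (-1)·-1+(-1)·1+(2)·-2 = -4
  [M]: (-1)·0+(-1)·0+(2)·1 = 2
⇒ I^-2 T^-4 M^2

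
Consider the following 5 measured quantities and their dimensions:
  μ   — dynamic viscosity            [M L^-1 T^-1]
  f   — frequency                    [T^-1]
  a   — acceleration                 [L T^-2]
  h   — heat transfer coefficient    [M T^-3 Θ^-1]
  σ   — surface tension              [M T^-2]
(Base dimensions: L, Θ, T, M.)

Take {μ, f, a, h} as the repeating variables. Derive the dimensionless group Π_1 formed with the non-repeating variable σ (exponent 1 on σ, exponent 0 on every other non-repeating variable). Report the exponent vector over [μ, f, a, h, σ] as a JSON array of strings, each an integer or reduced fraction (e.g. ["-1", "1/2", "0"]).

Write exponents as rows L,Θ,T,M / cols μ,f,a,h,σ:
  L: [-1  0  1  0  0]
  Θ: [ 0  0  0 -1  0]
  T: [-1 -1 -2 -3 -2]
  M: [ 1  0  0  1  1]
Row reduction gives pivot columns μ,f,a,h; rank = 4
Pivot set = {μ,f,a,h}, free = {σ}
RREF:
  r0: [   1    0    0    0    1]
  r1: [   0    1    0    0   -1]
  r2: [   0    0    1    0    1]
  r3: [   0    0    0    1    0]
Fix exponent of σ at 1; solve each RREF row for its pivot's exponent:
  r0: exp(μ) + (1)·1 = 0 ⇒ exp(μ) = -1
  r1: exp(f) + (-1)·1 = 0 ⇒ exp(f) = 1
  r2: exp(a) + (1)·1 = 0 ⇒ exp(a) = -1
  r3: exp(h) + (0)·1 = 0 ⇒ exp(h) = 0
Π_1 = μ^-1 · f · a^-1 · σ

["-1", "1", "-1", "0", "1"]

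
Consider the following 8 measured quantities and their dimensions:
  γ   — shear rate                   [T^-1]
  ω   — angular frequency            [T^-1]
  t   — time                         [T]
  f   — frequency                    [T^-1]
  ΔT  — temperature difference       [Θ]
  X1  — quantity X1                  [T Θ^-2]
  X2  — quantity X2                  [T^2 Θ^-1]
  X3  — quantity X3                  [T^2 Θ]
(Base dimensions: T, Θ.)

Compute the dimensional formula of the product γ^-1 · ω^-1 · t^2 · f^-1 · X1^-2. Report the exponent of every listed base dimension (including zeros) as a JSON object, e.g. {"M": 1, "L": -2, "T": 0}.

{"T": 3, "Θ": 4}

Write exponents as rows T,Θ / cols γ,ω,t,f,ΔT,X1,X2,X3:
  T: [-1 -1  1 -1  0  1  2  2]
  Θ: [ 0  0  0  0  1 -2 -1  1]
  [T]: (-1)·-1+(-1)·-1+(2)·1+(-1)·-1+(-2)·1 = 3
  [Θ]: (-1)·0+(-1)·0+(2)·0+(-1)·0+(-2)·-2 = 4
⇒ T^3 Θ^4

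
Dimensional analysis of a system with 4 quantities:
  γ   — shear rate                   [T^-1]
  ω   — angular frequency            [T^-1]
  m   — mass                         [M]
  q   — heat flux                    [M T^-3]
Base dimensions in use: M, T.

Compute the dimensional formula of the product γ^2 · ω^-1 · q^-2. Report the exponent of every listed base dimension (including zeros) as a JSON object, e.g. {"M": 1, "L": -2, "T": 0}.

{"M": -2, "T": 5}

Dimensional matrix (M×T by γ×ω×m×q):
  M: [ 0  0  1  1]
  T: [-1 -1  0 -3]
  [M]: (2)·0+(-1)·0+(-2)·1 = -2
  [T]: (2)·-1+(-1)·-1+(-2)·-3 = 5
⇒ M^-2 T^5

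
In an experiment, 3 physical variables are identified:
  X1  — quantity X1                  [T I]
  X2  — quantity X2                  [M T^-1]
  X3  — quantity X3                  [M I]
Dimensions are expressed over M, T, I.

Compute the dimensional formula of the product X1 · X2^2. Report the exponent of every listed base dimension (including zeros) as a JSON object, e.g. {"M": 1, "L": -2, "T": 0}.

Exponent matrix [M,T,I] × [X1,X2,X3]:
  M: [ 0  1  1]
  T: [ 1 -1  0]
  I: [ 1  0  1]
  [M]: (1)·0+(2)·1 = 2
  [T]: (1)·1+(2)·-1 = -1
  [I]: (1)·1+(2)·0 = 1
⇒ M^2 T^-1 I

{"M": 2, "T": -1, "I": 1}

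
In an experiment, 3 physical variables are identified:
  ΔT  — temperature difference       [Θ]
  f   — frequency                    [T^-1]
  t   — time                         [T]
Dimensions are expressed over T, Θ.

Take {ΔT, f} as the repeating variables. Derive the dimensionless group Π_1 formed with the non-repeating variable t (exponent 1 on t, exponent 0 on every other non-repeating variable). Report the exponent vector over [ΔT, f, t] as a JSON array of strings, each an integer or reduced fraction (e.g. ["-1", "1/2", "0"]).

["0", "1", "1"]

Write exponents as rows T,Θ / cols ΔT,f,t:
  T: [ 0 -1  1]
  Θ: [ 1  0  0]
Row reduction gives pivot columns ΔT,f; rank = 2
Pivot set = {ΔT,f}, free = {t}
RREF:
  r0: [   1    0    0]
  r1: [   0    1   -1]
Fix exponent of t at 1; solve each RREF row for its pivot's exponent:
  r0: exp(ΔT) + (0)·1 = 0 ⇒ exp(ΔT) = 0
  r1: exp(f) + (-1)·1 = 0 ⇒ exp(f) = 1
Π_1 = f · t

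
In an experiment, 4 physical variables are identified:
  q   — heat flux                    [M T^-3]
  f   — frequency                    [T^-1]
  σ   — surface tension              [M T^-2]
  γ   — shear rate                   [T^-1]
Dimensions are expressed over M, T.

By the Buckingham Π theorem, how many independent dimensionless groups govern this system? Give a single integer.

2

Write exponents as rows M,T / cols q,f,σ,γ:
  M: [ 1  0  1  0]
  T: [-3 -1 -2 -1]
RREF → pivots at {q,f} ⇒ r = 2
4 vars − rank 2 = 2 Π groups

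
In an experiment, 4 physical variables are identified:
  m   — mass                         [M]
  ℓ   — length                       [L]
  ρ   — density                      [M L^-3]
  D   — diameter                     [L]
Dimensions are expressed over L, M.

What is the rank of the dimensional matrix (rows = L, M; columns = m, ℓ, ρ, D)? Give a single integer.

Write exponents as rows L,M / cols m,ℓ,ρ,D:
  L: [ 0  1 -3  1]
  M: [ 1  0  1  0]
RREF → pivots at {m,ℓ} ⇒ r = 2

2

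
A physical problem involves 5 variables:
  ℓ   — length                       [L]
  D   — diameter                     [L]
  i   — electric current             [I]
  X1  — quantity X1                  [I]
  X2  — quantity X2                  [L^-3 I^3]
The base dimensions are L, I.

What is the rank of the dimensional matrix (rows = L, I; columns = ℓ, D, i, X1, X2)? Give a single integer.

Exponent matrix [L,I] × [ℓ,D,i,X1,X2]:
  L: [ 1  1  0  0 -3]
  I: [ 0  0  1  1  3]
Row reduction gives pivot columns ℓ,i; rank = 2

2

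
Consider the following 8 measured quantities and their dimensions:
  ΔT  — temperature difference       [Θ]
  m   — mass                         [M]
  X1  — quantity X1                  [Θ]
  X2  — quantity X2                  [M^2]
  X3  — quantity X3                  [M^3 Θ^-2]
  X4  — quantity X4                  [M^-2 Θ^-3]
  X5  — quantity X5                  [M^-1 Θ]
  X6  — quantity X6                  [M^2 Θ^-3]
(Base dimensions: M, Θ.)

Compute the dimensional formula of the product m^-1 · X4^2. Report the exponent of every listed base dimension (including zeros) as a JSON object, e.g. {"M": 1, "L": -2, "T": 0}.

Exponent matrix [M,Θ] × [ΔT,m,X1,X2,X3,X4,X5,X6]:
  M: [ 0  1  0  2  3 -2 -1  2]
  Θ: [ 1  0  1  0 -2 -3  1 -3]
  [M]: (-1)·1+(2)·-2 = -5
  [Θ]: (-1)·0+(2)·-3 = -6
⇒ M^-5 Θ^-6

{"M": -5, "Θ": -6}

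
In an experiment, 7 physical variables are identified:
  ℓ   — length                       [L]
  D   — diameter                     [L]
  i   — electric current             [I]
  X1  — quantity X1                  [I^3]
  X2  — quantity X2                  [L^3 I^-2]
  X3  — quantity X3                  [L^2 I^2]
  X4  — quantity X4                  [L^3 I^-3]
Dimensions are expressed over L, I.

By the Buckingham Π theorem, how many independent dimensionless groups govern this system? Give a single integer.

5

Dimensional matrix (L×I by ℓ×D×i×X1×X2×X3×X4):
  L: [ 1  1  0  0  3  2  3]
  I: [ 0  0  1  3 -2  2 -3]
Row reduction gives pivot columns ℓ,i; rank = 2
Π count = n − r = 7 − 2 = 5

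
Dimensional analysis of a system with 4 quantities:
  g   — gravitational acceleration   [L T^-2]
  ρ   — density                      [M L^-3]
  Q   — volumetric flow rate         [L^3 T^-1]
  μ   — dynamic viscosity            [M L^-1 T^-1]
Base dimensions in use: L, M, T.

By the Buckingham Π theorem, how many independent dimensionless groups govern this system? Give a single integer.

Dimensional matrix (L×M×T by g×ρ×Q×μ):
  L: [ 1 -3  3 -1]
  M: [ 0  1  0  1]
  T: [-2  0 -1 -1]
RREF → pivots at {g,ρ,Q} ⇒ r = 3
4 vars − rank 3 = 1 Π group

1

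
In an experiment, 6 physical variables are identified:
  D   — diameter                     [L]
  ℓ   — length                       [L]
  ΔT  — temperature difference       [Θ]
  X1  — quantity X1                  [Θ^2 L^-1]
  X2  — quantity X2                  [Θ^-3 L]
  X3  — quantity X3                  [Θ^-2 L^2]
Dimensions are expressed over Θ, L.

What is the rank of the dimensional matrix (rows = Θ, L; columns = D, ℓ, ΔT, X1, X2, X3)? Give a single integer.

Write exponents as rows Θ,L / cols D,ℓ,ΔT,X1,X2,X3:
  Θ: [ 0  0  1  2 -3 -2]
  L: [ 1  1  0 -1  1  2]
RREF → pivots at {D,ΔT} ⇒ r = 2

2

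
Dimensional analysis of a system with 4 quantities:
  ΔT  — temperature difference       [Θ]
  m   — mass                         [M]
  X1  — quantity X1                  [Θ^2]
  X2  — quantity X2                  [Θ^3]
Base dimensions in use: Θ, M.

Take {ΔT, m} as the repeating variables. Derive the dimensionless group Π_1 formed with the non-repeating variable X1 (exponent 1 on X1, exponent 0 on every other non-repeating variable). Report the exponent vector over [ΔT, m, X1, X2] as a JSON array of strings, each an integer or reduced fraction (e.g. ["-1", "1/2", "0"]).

Exponent matrix [Θ,M] × [ΔT,m,X1,X2]:
  Θ: [ 1  0  2  3]
  M: [ 0  1  0  0]
RREF → pivots at {ΔT,m} ⇒ r = 2
Repeat: ΔT,m; free: X1,X2
RREF:
  r0: [   1    0    2    3]
  r1: [   0    1    0    0]
Fix exponent of X1 at 1, X2 at 0; solve each RREF row for its pivot's exponent:
  r0: exp(ΔT) + (2)·1 = 0 ⇒ exp(ΔT) = -2
  r1: exp(m) + (0)·1 = 0 ⇒ exp(m) = 0
Π_1 = ΔT^-2 · X1

["-2", "0", "1", "0"]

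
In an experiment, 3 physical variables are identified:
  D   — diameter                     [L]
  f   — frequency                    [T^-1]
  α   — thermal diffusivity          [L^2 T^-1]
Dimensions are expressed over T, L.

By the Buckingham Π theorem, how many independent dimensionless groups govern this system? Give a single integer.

Exponent matrix [T,L] × [D,f,α]:
  T: [ 0 -1 -1]
  L: [ 1  0  2]
RREF → pivots at {D,f} ⇒ r = 2
Π count = n − r = 3 − 2 = 1

1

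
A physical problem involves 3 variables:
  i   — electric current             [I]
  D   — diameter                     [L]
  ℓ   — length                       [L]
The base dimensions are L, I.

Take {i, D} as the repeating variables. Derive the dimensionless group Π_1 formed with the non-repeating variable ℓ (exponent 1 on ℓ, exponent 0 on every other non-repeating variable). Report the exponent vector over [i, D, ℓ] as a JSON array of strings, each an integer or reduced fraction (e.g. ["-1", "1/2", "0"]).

Dimensional matrix (L×I by i×D×ℓ):
  L: [ 0  1  1]
  I: [ 1  0  0]
Echelon form has 2 nonzero rows (pivots: i,D)
Repeat: i,D; free: ℓ
RREF:
  r0: [   1    0    0]
  r1: [   0    1    1]
Fix exponent of ℓ at 1; solve each RREF row for its pivot's exponent:
  r0: exp(i) + (0)·1 = 0 ⇒ exp(i) = 0
  r1: exp(D) + (1)·1 = 0 ⇒ exp(D) = -1
Π_1 = D^-1 · ℓ

["0", "-1", "1"]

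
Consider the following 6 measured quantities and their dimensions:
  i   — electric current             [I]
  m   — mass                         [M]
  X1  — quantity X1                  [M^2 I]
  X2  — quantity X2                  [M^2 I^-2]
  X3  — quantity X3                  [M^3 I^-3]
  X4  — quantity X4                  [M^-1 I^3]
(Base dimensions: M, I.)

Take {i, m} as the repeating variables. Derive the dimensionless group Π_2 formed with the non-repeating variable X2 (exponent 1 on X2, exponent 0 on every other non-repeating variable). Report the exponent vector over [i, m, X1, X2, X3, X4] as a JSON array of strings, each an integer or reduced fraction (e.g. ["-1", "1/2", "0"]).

["2", "-2", "0", "1", "0", "0"]

Dimensional matrix (M×I by i×m×X1×X2×X3×X4):
  M: [ 0  1  2  2  3 -1]
  I: [ 1  0  1 -2 -3  3]
Echelon form has 2 nonzero rows (pivots: i,m)
Pivot set = {i,m}, free = {X1,X2,X3,X4}
RREF:
  r0: [   1    0    1   -2   -3    3]
  r1: [   0    1    2    2    3   -1]
Fix exponent of X2 at 1, X1 at 0, X3 at 0, X4 at 0; solve each RREF row for its pivot's exponent:
  r0: exp(i) + (-2)·1 = 0 ⇒ exp(i) = 2
  r1: exp(m) + (2)·1 = 0 ⇒ exp(m) = -2
Π_2 = i^2 · m^-2 · X2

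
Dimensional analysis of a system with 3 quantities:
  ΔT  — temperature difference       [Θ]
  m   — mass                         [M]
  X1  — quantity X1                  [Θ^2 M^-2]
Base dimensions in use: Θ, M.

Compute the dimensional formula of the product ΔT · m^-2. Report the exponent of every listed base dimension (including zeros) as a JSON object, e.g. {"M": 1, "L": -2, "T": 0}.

Write exponents as rows Θ,M / cols ΔT,m,X1:
  Θ: [ 1  0  2]
  M: [ 0  1 -2]
  [Θ]: (1)·1+(-2)·0 = 1
  [M]: (1)·0+(-2)·1 = -2
⇒ Θ M^-2

{"Θ": 1, "M": -2}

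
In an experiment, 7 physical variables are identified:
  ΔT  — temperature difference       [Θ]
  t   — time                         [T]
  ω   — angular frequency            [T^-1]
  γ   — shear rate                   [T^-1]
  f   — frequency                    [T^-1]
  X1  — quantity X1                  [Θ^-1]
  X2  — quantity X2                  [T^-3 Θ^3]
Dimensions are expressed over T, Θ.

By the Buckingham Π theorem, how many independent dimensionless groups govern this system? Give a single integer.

5

Exponent matrix [T,Θ] × [ΔT,t,ω,γ,f,X1,X2]:
  T: [ 0  1 -1 -1 -1  0 -3]
  Θ: [ 1  0  0  0  0 -1  3]
Echelon form has 2 nonzero rows (pivots: ΔT,t)
n=7, r=2 ⇒ 5 dimensionless groups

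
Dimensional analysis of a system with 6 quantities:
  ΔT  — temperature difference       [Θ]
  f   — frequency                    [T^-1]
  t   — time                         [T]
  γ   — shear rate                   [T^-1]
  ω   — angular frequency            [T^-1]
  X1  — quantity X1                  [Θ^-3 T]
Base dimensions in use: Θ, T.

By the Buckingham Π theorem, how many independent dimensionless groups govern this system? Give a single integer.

4

Exponent matrix [Θ,T] × [ΔT,f,t,γ,ω,X1]:
  Θ: [ 1  0  0  0  0 -3]
  T: [ 0 -1  1 -1 -1  1]
Echelon form has 2 nonzero rows (pivots: ΔT,f)
6 vars − rank 2 = 4 Π groups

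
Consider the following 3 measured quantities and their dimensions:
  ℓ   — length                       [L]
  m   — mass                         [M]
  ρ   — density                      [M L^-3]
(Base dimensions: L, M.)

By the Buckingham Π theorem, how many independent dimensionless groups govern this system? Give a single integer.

Dimensional matrix (L×M by ℓ×m×ρ):
  L: [ 1  0 -3]
  M: [ 0  1  1]
Row reduction gives pivot columns ℓ,m; rank = 2
n=3, r=2 ⇒ 1 dimensionless group

1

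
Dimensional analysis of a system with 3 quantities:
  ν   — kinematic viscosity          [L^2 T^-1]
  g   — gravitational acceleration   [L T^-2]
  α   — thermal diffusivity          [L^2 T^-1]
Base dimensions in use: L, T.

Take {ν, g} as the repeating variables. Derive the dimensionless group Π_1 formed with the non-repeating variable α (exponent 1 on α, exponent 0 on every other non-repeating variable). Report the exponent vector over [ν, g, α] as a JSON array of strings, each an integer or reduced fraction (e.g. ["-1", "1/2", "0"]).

["-1", "0", "1"]

Exponent matrix [L,T] × [ν,g,α]:
  L: [ 2  1  2]
  T: [-1 -2 -1]
Row reduction gives pivot columns ν,g; rank = 2
Pivot set = {ν,g}, free = {α}
RREF:
  r0: [   1    0    1]
  r1: [   0    1    0]
Fix exponent of α at 1; solve each RREF row for its pivot's exponent:
  r0: exp(ν) + (1)·1 = 0 ⇒ exp(ν) = -1
  r1: exp(g) + (0)·1 = 0 ⇒ exp(g) = 0
Π_1 = ν^-1 · α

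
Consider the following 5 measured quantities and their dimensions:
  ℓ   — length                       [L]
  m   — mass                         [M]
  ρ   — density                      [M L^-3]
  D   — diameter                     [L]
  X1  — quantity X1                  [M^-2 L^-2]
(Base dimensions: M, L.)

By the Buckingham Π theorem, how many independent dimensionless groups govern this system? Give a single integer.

Write exponents as rows M,L / cols ℓ,m,ρ,D,X1:
  M: [ 0  1  1  0 -2]
  L: [ 1  0 -3  1 -2]
Row reduction gives pivot columns ℓ,m; rank = 2
5 vars − rank 2 = 3 Π groups

3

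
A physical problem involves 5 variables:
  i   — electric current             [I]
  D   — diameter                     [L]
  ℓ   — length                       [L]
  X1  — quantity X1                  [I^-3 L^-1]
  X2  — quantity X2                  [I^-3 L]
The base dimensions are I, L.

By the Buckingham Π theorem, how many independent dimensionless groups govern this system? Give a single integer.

Exponent matrix [I,L] × [i,D,ℓ,X1,X2]:
  I: [ 1  0  0 -3 -3]
  L: [ 0  1  1 -1  1]
Echelon form has 2 nonzero rows (pivots: i,D)
Π count = n − r = 5 − 2 = 3

3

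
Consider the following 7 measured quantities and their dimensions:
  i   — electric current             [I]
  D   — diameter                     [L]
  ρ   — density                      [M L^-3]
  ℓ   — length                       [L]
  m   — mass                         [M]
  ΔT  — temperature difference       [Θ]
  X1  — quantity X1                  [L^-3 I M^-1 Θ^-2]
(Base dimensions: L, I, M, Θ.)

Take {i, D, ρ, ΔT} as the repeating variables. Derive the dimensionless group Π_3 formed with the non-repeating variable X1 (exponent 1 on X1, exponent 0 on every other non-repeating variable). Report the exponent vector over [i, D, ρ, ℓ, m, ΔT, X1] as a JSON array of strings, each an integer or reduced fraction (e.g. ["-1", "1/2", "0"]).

["-1", "6", "1", "0", "0", "2", "1"]

Write exponents as rows L,I,M,Θ / cols i,D,ρ,ℓ,m,ΔT,X1:
  L: [ 0  1 -3  1  0  0 -3]
  I: [ 1  0  0  0  0  0  1]
  M: [ 0  0  1  0  1  0 -1]
  Θ: [ 0  0  0  0  0  1 -2]
RREF → pivots at {i,D,ρ,ΔT} ⇒ r = 4
Pivot set = {i,D,ρ,ΔT}, free = {ℓ,m,X1}
RREF:
  r0: [   1    0    0    0    0    0    1]
  r1: [   0    1    0    1    3    0   -6]
  r2: [   0    0    1    0    1    0   -1]
  r3: [   0    0    0    0    0    1   -2]
Fix exponent of X1 at 1, ℓ at 0, m at 0; solve each RREF row for its pivot's exponent:
  r0: exp(i) + (1)·1 = 0 ⇒ exp(i) = -1
  r1: exp(D) + (-6)·1 = 0 ⇒ exp(D) = 6
  r2: exp(ρ) + (-1)·1 = 0 ⇒ exp(ρ) = 1
  r3: exp(ΔT) + (-2)·1 = 0 ⇒ exp(ΔT) = 2
Π_3 = i^-1 · D^6 · ρ · ΔT^2 · X1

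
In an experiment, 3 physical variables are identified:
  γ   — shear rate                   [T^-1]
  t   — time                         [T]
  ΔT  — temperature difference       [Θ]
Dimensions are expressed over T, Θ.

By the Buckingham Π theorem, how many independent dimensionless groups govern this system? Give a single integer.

Exponent matrix [T,Θ] × [γ,t,ΔT]:
  T: [-1  1  0]
  Θ: [ 0  0  1]
RREF → pivots at {γ,ΔT} ⇒ r = 2
3 vars − rank 2 = 1 Π group

1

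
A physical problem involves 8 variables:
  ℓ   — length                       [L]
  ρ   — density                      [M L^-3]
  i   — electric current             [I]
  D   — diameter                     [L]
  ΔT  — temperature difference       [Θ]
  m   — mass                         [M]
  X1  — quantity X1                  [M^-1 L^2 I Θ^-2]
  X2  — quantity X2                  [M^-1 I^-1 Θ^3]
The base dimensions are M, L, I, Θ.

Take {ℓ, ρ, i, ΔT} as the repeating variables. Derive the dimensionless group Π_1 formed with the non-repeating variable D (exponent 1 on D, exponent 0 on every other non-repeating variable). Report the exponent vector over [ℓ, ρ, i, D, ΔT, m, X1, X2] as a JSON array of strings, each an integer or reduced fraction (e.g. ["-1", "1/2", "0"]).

Write exponents as rows M,L,I,Θ / cols ℓ,ρ,i,D,ΔT,m,X1,X2:
  M: [ 0  1  0  0  0  1 -1 -1]
  L: [ 1 -3  0  1  0  0  2  0]
  I: [ 0  0  1  0  0  0  1 -1]
  Θ: [ 0  0  0  0  1  0 -2  3]
RREF → pivots at {ℓ,ρ,i,ΔT} ⇒ r = 4
Pivot set = {ℓ,ρ,i,ΔT}, free = {D,m,X1,X2}
RREF:
  r0: [   1    0    0    1    0    3   -1   -3]
  r1: [   0    1    0    0    0    1   -1   -1]
  r2: [   0    0    1    0    0    0    1   -1]
  r3: [   0    0    0    0    1    0   -2    3]
Fix exponent of D at 1, m at 0, X1 at 0, X2 at 0; solve each RREF row for its pivot's exponent:
  r0: exp(ℓ) + (1)·1 = 0 ⇒ exp(ℓ) = -1
  r1: exp(ρ) + (0)·1 = 0 ⇒ exp(ρ) = 0
  r2: exp(i) + (0)·1 = 0 ⇒ exp(i) = 0
  r3: exp(ΔT) + (0)·1 = 0 ⇒ exp(ΔT) = 0
Π_1 = ℓ^-1 · D

["-1", "0", "0", "1", "0", "0", "0", "0"]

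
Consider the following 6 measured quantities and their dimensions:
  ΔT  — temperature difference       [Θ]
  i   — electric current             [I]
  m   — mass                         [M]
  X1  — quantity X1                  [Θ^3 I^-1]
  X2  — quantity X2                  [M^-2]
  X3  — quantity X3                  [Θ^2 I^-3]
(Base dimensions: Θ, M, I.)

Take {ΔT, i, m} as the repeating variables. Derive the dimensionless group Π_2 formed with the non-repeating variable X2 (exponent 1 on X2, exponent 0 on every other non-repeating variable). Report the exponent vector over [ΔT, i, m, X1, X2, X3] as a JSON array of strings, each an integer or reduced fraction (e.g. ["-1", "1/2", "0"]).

["0", "0", "2", "0", "1", "0"]

Dimensional matrix (Θ×M×I by ΔT×i×m×X1×X2×X3):
  Θ: [ 1  0  0  3  0  2]
  M: [ 0  0  1  0 -2  0]
  I: [ 0  1  0 -1  0 -3]
RREF → pivots at {ΔT,i,m} ⇒ r = 3
Pivot set = {ΔT,i,m}, free = {X1,X2,X3}
RREF:
  r0: [   1    0    0    3    0    2]
  r1: [   0    1    0   -1    0   -3]
  r2: [   0    0    1    0   -2    0]
Fix exponent of X2 at 1, X1 at 0, X3 at 0; solve each RREF row for its pivot's exponent:
  r0: exp(ΔT) + (0)·1 = 0 ⇒ exp(ΔT) = 0
  r1: exp(i) + (0)·1 = 0 ⇒ exp(i) = 0
  r2: exp(m) + (-2)·1 = 0 ⇒ exp(m) = 2
Π_2 = m^2 · X2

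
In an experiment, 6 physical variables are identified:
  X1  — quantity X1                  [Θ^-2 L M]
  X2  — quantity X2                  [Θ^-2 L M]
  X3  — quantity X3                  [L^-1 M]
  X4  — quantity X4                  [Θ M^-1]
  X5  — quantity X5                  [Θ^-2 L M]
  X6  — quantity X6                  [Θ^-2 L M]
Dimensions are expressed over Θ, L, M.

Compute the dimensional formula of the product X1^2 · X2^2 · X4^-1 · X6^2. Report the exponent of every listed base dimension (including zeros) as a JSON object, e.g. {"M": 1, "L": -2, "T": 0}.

{"Θ": -13, "L": 6, "M": 7}

Dimensional matrix (Θ×L×M by X1×X2×X3×X4×X5×X6):
  Θ: [-2 -2  0  1 -2 -2]
  L: [ 1  1 -1  0  1  1]
  M: [ 1  1  1 -1  1  1]
  [Θ]: (2)·-2+(2)·-2+(-1)·1+(2)·-2 = -13
  [L]: (2)·1+(2)·1+(-1)·0+(2)·1 = 6
  [M]: (2)·1+(2)·1+(-1)·-1+(2)·1 = 7
⇒ Θ^-13 L^6 M^7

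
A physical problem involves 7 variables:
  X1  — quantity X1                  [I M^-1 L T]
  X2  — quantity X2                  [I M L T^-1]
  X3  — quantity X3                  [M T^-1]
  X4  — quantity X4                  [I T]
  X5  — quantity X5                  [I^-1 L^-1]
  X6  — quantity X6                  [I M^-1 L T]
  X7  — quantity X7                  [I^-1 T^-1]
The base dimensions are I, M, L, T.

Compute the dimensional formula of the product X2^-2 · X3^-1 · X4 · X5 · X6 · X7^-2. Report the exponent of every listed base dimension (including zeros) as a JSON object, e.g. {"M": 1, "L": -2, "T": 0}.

{"I": 1, "M": -4, "L": -2, "T": 7}

Write exponents as rows I,M,L,T / cols X1,X2,X3,X4,X5,X6,X7:
  I: [ 1  1  0  1 -1  1 -1]
  M: [-1  1  1  0  0 -1  0]
  L: [ 1  1  0  0 -1  1  0]
  T: [ 1 -1 -1  1  0  1 -1]
  [I]: (-2)·1+(-1)·0+(1)·1+(1)·-1+(1)·1+(-2)·-1 = 1
  [M]: (-2)·1+(-1)·1+(1)·0+(1)·0+(1)·-1+(-2)·0 = -4
  [L]: (-2)·1+(-1)·0+(1)·0+(1)·-1+(1)·1+(-2)·0 = -2
  [T]: (-2)·-1+(-1)·-1+(1)·1+(1)·0+(1)·1+(-2)·-1 = 7
⇒ I M^-4 L^-2 T^7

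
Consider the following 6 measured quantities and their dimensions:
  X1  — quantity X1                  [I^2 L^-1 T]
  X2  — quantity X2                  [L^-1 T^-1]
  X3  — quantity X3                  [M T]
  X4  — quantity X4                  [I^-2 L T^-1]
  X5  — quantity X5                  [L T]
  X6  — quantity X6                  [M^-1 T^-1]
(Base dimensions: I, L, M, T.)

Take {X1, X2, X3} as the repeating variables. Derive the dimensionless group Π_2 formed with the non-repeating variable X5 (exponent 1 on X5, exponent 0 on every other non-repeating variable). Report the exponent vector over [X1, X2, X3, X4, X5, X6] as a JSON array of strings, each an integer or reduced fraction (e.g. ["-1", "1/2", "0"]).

Dimensional matrix (I×L×M×T by X1×X2×X3×X4×X5×X6):
  I: [ 2  0  0 -2  0  0]
  L: [-1 -1  0  1  1  0]
  M: [ 0  0  1  0  0 -1]
  T: [ 1 -1  1 -1  1 -1]
Row reduction gives pivot columns X1,X2,X3; rank = 3
Pivot set = {X1,X2,X3}, free = {X4,X5,X6}
RREF:
  r0: [   1    0    0   -1    0    0]
  r1: [   0    1    0    0   -1    0]
  r2: [   0    0    1    0    0   -1]
  r3: [   0    0    0    0    0    0]
Fix exponent of X5 at 1, X4 at 0, X6 at 0; solve each RREF row for its pivot's exponent:
  r0: exp(X1) + (0)·1 = 0 ⇒ exp(X1) = 0
  r1: exp(X2) + (-1)·1 = 0 ⇒ exp(X2) = 1
  r2: exp(X3) + (0)·1 = 0 ⇒ exp(X3) = 0
Π_2 = X2 · X5

["0", "1", "0", "0", "1", "0"]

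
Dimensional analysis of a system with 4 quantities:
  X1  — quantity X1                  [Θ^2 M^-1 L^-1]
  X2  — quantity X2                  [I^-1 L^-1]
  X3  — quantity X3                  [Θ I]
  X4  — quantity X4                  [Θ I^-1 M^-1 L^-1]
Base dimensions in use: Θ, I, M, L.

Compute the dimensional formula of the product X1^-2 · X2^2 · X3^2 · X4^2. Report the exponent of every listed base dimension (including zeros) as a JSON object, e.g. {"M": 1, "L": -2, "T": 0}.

{"Θ": 0, "I": -2, "M": 0, "L": -2}

Dimensional matrix (Θ×I×M×L by X1×X2×X3×X4):
  Θ: [ 2  0  1  1]
  I: [ 0 -1  1 -1]
  M: [-1  0  0 -1]
  L: [-1 -1  0 -1]
  [Θ]: (-2)·2+(2)·0+(2)·1+(2)·1 = 0
  [I]: (-2)·0+(2)·-1+(2)·1+(2)·-1 = -2
  [M]: (-2)·-1+(2)·0+(2)·0+(2)·-1 = 0
  [L]: (-2)·-1+(2)·-1+(2)·0+(2)·-1 = -2
⇒ I^-2 L^-2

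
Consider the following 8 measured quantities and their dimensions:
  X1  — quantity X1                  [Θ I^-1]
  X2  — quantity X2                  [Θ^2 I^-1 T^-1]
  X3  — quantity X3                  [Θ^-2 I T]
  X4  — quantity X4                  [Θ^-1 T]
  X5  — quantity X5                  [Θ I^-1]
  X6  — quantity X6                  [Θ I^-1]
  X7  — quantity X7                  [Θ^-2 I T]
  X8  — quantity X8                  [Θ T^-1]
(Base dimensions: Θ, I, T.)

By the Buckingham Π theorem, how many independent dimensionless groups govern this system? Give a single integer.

6

Dimensional matrix (Θ×I×T by X1×X2×X3×X4×X5×X6×X7×X8):
  Θ: [ 1  2 -2 -1  1  1 -2  1]
  I: [-1 -1  1  0 -1 -1  1  0]
  T: [ 0 -1  1  1  0  0  1 -1]
RREF → pivots at {X1,X2} ⇒ r = 2
n=8, r=2 ⇒ 6 dimensionless groups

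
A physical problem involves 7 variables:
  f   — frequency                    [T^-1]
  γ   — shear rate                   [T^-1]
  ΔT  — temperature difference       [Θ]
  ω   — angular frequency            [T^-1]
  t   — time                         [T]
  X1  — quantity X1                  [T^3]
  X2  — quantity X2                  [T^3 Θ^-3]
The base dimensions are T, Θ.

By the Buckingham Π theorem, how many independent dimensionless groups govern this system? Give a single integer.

5

Write exponents as rows T,Θ / cols f,γ,ΔT,ω,t,X1,X2:
  T: [-1 -1  0 -1  1  3  3]
  Θ: [ 0  0  1  0  0  0 -3]
Row reduction gives pivot columns f,ΔT; rank = 2
7 vars − rank 2 = 5 Π groups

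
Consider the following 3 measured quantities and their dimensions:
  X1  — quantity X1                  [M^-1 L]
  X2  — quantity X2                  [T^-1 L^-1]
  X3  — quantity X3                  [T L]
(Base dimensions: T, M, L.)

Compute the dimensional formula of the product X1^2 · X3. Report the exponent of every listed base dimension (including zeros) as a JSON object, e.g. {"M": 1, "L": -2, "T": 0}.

{"T": 1, "M": -2, "L": 3}

Dimensional matrix (T×M×L by X1×X2×X3):
  T: [ 0 -1  1]
  M: [-1  0  0]
  L: [ 1 -1  1]
  [T]: (2)·0+(1)·1 = 1
  [M]: (2)·-1+(1)·0 = -2
  [L]: (2)·1+(1)·1 = 3
⇒ T M^-2 L^3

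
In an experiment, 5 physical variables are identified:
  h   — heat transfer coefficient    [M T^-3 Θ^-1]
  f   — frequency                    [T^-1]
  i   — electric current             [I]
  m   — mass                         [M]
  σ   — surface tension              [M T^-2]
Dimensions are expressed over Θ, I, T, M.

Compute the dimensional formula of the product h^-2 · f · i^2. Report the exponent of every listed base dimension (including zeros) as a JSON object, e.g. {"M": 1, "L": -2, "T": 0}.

{"Θ": 2, "I": 2, "T": 5, "M": -2}

Dimensional matrix (Θ×I×T×M by h×f×i×m×σ):
  Θ: [-1  0  0  0  0]
  I: [ 0  0  1  0  0]
  T: [-3 -1  0  0 -2]
  M: [ 1  0  0  1  1]
  [Θ]: (-2)·-1+(1)·0+(2)·0 = 2
  [I]: (-2)·0+(1)·0+(2)·1 = 2
  [T]: (-2)·-3+(1)·-1+(2)·0 = 5
  [M]: (-2)·1+(1)·0+(2)·0 = -2
⇒ Θ^2 I^2 T^5 M^-2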